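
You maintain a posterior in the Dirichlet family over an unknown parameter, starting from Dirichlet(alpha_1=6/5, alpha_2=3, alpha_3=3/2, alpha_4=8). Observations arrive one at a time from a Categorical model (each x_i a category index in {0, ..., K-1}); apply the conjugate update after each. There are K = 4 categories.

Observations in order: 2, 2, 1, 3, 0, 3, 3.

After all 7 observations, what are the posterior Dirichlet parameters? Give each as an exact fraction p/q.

alpha_1=11/5, alpha_2=4, alpha_3=7/2, alpha_4=11

obs 1: x=2 → posterior Dirichlet(6/5, 3, 5/2, 8)
obs 2: x=2 → posterior Dirichlet(6/5, 3, 7/2, 8)
obs 3: x=1 → posterior Dirichlet(6/5, 4, 7/2, 8)
obs 4: x=3 → posterior Dirichlet(6/5, 4, 7/2, 9)
obs 5: x=0 → posterior Dirichlet(11/5, 4, 7/2, 9)
obs 6: x=3 → posterior Dirichlet(11/5, 4, 7/2, 10)
obs 7: x=3 → posterior Dirichlet(11/5, 4, 7/2, 11)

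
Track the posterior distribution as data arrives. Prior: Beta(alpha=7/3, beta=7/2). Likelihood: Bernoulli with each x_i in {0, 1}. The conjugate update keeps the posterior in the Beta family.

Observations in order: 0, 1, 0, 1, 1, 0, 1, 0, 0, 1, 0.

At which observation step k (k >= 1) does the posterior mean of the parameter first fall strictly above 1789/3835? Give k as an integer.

k = 5

obs 1: x=0 → posterior Beta(7/3, 9/2)
obs 2: x=1 → posterior Beta(10/3, 9/2)
obs 3: x=0 → posterior Beta(10/3, 11/2)
obs 4: x=1 → posterior Beta(13/3, 11/2)
obs 5: x=1 → posterior Beta(16/3, 11/2)
obs 6: x=0 → posterior Beta(16/3, 13/2)
obs 7: x=1 → posterior Beta(19/3, 13/2)
obs 8: x=0 → posterior Beta(19/3, 15/2)
obs 9: x=0 → posterior Beta(19/3, 17/2)
obs 10: x=1 → posterior Beta(22/3, 17/2)
obs 11: x=0 → posterior Beta(22/3, 19/2)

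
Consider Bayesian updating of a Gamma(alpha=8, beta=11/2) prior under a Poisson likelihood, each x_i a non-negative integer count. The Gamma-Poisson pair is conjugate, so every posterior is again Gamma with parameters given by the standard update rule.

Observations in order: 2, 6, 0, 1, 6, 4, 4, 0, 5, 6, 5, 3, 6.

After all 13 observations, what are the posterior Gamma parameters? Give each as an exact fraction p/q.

alpha=56, beta=37/2

obs 1: x=2 → posterior Gamma(10, 13/2)
obs 2: x=6 → posterior Gamma(16, 15/2)
obs 3: x=0 → posterior Gamma(16, 17/2)
obs 4: x=1 → posterior Gamma(17, 19/2)
obs 5: x=6 → posterior Gamma(23, 21/2)
obs 6: x=4 → posterior Gamma(27, 23/2)
obs 7: x=4 → posterior Gamma(31, 25/2)
obs 8: x=0 → posterior Gamma(31, 27/2)
obs 9: x=5 → posterior Gamma(36, 29/2)
obs 10: x=6 → posterior Gamma(42, 31/2)
obs 11: x=5 → posterior Gamma(47, 33/2)
obs 12: x=3 → posterior Gamma(50, 35/2)
obs 13: x=6 → posterior Gamma(56, 37/2)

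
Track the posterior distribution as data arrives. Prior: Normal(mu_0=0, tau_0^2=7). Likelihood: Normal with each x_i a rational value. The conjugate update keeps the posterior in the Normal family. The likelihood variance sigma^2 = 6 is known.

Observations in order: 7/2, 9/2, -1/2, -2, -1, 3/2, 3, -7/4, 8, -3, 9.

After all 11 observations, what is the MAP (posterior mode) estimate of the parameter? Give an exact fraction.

595/332

obs 1: x=7/2 → posterior Normal(49/26, 42/13)
obs 2: x=9/2 → posterior Normal(14/5, 21/10)
obs 3: x=-1/2 → posterior Normal(35/18, 14/9)
obs 4: x=-2 → posterior Normal(77/68, 21/17)
obs 5: x=-1 → posterior Normal(63/82, 42/41)
obs 6: x=3/2 → posterior Normal(7/8, 7/8)
obs 7: x=3 → posterior Normal(63/55, 42/55)
obs 8: x=-7/4 → posterior Normal(203/248, 21/31)
obs 9: x=8 → posterior Normal(427/276, 14/23)
obs 10: x=-3 → posterior Normal(343/304, 21/38)
obs 11: x=9 → posterior Normal(595/332, 42/83)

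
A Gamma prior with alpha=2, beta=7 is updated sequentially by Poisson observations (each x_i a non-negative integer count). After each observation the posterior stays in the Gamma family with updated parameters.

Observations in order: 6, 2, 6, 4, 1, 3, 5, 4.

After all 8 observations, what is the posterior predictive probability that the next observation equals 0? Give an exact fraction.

obs 1: x=6 → posterior Gamma(8, 8)
obs 2: x=2 → posterior Gamma(10, 9)
obs 3: x=6 → posterior Gamma(16, 10)
obs 4: x=4 → posterior Gamma(20, 11)
obs 5: x=1 → posterior Gamma(21, 12)
obs 6: x=3 → posterior Gamma(24, 13)
obs 7: x=5 → posterior Gamma(29, 14)
obs 8: x=4 → posterior Gamma(33, 15)

647159824910983792506158351898193359375/5444517870735015415413993718908291383296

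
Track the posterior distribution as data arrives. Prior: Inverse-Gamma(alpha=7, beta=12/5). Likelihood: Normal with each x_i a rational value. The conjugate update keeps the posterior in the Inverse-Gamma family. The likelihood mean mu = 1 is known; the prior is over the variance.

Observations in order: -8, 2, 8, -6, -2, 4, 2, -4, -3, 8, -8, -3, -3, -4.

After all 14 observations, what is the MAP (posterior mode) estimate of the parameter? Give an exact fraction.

obs 1: x=-8 → posterior Inverse-Gamma(15/2, 429/10)
obs 2: x=2 → posterior Inverse-Gamma(8, 217/5)
obs 3: x=8 → posterior Inverse-Gamma(17/2, 679/10)
obs 4: x=-6 → posterior Inverse-Gamma(9, 462/5)
obs 5: x=-2 → posterior Inverse-Gamma(19/2, 969/10)
obs 6: x=4 → posterior Inverse-Gamma(10, 507/5)
obs 7: x=2 → posterior Inverse-Gamma(21/2, 1019/10)
obs 8: x=-4 → posterior Inverse-Gamma(11, 572/5)
obs 9: x=-3 → posterior Inverse-Gamma(23/2, 612/5)
obs 10: x=8 → posterior Inverse-Gamma(12, 1469/10)
obs 11: x=-8 → posterior Inverse-Gamma(25/2, 937/5)
obs 12: x=-3 → posterior Inverse-Gamma(13, 977/5)
obs 13: x=-3 → posterior Inverse-Gamma(27/2, 1017/5)
obs 14: x=-4 → posterior Inverse-Gamma(14, 2159/10)

2159/150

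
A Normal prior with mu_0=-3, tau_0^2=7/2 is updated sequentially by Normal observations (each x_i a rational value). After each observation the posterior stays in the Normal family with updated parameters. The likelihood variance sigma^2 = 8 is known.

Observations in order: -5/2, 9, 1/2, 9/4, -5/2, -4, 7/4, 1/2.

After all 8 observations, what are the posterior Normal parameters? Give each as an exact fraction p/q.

obs 1: x=-5/2 → posterior Normal(-131/46, 56/23)
obs 2: x=9 → posterior Normal(-1/12, 28/15)
obs 3: x=1/2 → posterior Normal(1/37, 56/37)
obs 4: x=9/4 → posterior Normal(67/176, 14/11)
obs 5: x=-5/2 → posterior Normal(-1/68, 56/51)
obs 6: x=-4 → posterior Normal(-115/232, 28/29)
obs 7: x=7/4 → posterior Normal(-33/130, 56/65)
obs 8: x=1/2 → posterior Normal(-13/72, 7/9)

mu_0=-13/72, tau_0^2=7/9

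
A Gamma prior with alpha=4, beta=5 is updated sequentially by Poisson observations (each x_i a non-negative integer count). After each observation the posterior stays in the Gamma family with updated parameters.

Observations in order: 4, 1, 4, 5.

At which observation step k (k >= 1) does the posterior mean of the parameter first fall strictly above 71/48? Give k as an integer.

obs 1: x=4 → posterior Gamma(8, 6)
obs 2: x=1 → posterior Gamma(9, 7)
obs 3: x=4 → posterior Gamma(13, 8)
obs 4: x=5 → posterior Gamma(18, 9)

k = 3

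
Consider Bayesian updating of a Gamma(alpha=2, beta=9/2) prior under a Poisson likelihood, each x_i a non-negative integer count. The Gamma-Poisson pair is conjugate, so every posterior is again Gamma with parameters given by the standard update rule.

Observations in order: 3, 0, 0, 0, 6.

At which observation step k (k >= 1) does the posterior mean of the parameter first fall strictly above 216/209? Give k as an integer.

obs 1: x=3 → posterior Gamma(5, 11/2)
obs 2: x=0 → posterior Gamma(5, 13/2)
obs 3: x=0 → posterior Gamma(5, 15/2)
obs 4: x=0 → posterior Gamma(5, 17/2)
obs 5: x=6 → posterior Gamma(11, 19/2)

k = 5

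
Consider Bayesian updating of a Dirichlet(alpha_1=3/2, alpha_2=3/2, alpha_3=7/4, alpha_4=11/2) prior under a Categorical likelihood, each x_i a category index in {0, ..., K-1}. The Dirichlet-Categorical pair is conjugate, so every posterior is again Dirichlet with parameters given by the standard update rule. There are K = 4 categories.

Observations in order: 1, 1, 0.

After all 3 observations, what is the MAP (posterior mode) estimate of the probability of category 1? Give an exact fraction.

10/37

obs 1: x=1 → posterior Dirichlet(3/2, 5/2, 7/4, 11/2)
obs 2: x=1 → posterior Dirichlet(3/2, 7/2, 7/4, 11/2)
obs 3: x=0 → posterior Dirichlet(5/2, 7/2, 7/4, 11/2)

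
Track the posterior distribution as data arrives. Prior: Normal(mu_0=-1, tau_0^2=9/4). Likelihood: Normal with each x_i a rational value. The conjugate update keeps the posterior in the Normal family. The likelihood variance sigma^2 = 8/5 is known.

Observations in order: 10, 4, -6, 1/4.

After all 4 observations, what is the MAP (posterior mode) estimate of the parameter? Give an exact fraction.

1357/848

obs 1: x=10 → posterior Normal(38/7, 72/77)
obs 2: x=4 → posterior Normal(299/61, 36/61)
obs 3: x=-6 → posterior Normal(328/167, 72/167)
obs 4: x=1/4 → posterior Normal(1357/848, 18/53)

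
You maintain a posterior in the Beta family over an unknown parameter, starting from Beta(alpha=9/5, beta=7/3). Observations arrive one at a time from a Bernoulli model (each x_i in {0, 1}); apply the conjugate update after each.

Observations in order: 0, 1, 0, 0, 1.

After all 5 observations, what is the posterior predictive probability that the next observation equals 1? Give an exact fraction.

obs 1: x=0 → posterior Beta(9/5, 10/3)
obs 2: x=1 → posterior Beta(14/5, 10/3)
obs 3: x=0 → posterior Beta(14/5, 13/3)
obs 4: x=0 → posterior Beta(14/5, 16/3)
obs 5: x=1 → posterior Beta(19/5, 16/3)

57/137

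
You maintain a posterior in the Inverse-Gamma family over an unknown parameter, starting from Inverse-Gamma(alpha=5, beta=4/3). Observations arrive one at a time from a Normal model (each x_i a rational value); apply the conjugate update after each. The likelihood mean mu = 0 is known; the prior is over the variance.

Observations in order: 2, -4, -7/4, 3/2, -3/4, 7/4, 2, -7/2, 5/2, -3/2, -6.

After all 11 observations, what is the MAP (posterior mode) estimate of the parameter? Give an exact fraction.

obs 1: x=2 → posterior Inverse-Gamma(11/2, 10/3)
obs 2: x=-4 → posterior Inverse-Gamma(6, 34/3)
obs 3: x=-7/4 → posterior Inverse-Gamma(13/2, 1235/96)
obs 4: x=3/2 → posterior Inverse-Gamma(7, 1343/96)
obs 5: x=-3/4 → posterior Inverse-Gamma(15/2, 685/48)
obs 6: x=7/4 → posterior Inverse-Gamma(8, 1517/96)
obs 7: x=2 → posterior Inverse-Gamma(17/2, 1709/96)
obs 8: x=-7/2 → posterior Inverse-Gamma(9, 2297/96)
obs 9: x=5/2 → posterior Inverse-Gamma(19/2, 2597/96)
obs 10: x=-3/2 → posterior Inverse-Gamma(10, 2705/96)
obs 11: x=-6 → posterior Inverse-Gamma(21/2, 4433/96)

4433/1104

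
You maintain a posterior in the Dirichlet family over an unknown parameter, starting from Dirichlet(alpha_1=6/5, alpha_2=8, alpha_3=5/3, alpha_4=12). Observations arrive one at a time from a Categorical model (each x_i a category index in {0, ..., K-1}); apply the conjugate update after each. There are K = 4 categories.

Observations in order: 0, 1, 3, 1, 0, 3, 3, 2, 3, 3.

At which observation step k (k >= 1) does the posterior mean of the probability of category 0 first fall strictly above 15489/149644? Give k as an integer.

k = 5

obs 1: x=0 → posterior Dirichlet(11/5, 8, 5/3, 12)
obs 2: x=1 → posterior Dirichlet(11/5, 9, 5/3, 12)
obs 3: x=3 → posterior Dirichlet(11/5, 9, 5/3, 13)
obs 4: x=1 → posterior Dirichlet(11/5, 10, 5/3, 13)
obs 5: x=0 → posterior Dirichlet(16/5, 10, 5/3, 13)
obs 6: x=3 → posterior Dirichlet(16/5, 10, 5/3, 14)
obs 7: x=3 → posterior Dirichlet(16/5, 10, 5/3, 15)
obs 8: x=2 → posterior Dirichlet(16/5, 10, 8/3, 15)
obs 9: x=3 → posterior Dirichlet(16/5, 10, 8/3, 16)
obs 10: x=3 → posterior Dirichlet(16/5, 10, 8/3, 17)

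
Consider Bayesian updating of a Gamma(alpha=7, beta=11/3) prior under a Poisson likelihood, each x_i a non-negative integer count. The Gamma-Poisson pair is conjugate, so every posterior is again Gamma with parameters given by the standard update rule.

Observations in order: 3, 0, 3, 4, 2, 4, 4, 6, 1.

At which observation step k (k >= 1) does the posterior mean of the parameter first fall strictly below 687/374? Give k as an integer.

obs 1: x=3 → posterior Gamma(10, 14/3)
obs 2: x=0 → posterior Gamma(10, 17/3)
obs 3: x=3 → posterior Gamma(13, 20/3)
obs 4: x=4 → posterior Gamma(17, 23/3)
obs 5: x=2 → posterior Gamma(19, 26/3)
obs 6: x=4 → posterior Gamma(23, 29/3)
obs 7: x=4 → posterior Gamma(27, 32/3)
obs 8: x=6 → posterior Gamma(33, 35/3)
obs 9: x=1 → posterior Gamma(34, 38/3)

k = 2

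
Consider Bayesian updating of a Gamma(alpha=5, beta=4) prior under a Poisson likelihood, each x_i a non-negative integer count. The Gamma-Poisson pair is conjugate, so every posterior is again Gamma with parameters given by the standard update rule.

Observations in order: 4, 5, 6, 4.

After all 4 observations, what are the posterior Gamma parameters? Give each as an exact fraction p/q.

alpha=24, beta=8

obs 1: x=4 → posterior Gamma(9, 5)
obs 2: x=5 → posterior Gamma(14, 6)
obs 3: x=6 → posterior Gamma(20, 7)
obs 4: x=4 → posterior Gamma(24, 8)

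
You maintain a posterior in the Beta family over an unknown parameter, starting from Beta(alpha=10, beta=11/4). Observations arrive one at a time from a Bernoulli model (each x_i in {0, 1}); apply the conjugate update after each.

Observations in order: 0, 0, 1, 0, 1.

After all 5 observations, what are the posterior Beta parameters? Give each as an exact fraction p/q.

alpha=12, beta=23/4

obs 1: x=0 → posterior Beta(10, 15/4)
obs 2: x=0 → posterior Beta(10, 19/4)
obs 3: x=1 → posterior Beta(11, 19/4)
obs 4: x=0 → posterior Beta(11, 23/4)
obs 5: x=1 → posterior Beta(12, 23/4)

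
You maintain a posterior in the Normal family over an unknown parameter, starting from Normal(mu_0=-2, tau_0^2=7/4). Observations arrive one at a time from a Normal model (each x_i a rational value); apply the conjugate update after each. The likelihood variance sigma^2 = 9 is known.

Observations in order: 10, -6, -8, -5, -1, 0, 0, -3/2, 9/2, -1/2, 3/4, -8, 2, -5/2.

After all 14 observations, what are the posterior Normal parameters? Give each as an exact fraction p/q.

mu_0=-715/536, tau_0^2=63/134

obs 1: x=10 → posterior Normal(-2/43, 63/43)
obs 2: x=-6 → posterior Normal(-22/25, 63/50)
obs 3: x=-8 → posterior Normal(-100/57, 21/19)
obs 4: x=-5 → posterior Normal(-135/64, 63/64)
obs 5: x=-1 → posterior Normal(-2, 63/71)
obs 6: x=0 → posterior Normal(-71/39, 21/26)
obs 7: x=0 → posterior Normal(-142/85, 63/85)
obs 8: x=-3/2 → posterior Normal(-305/184, 63/92)
obs 9: x=9/2 → posterior Normal(-11/9, 7/11)
obs 10: x=-1/2 → posterior Normal(-249/212, 63/106)
obs 11: x=3/4 → posterior Normal(-477/452, 63/113)
obs 12: x=-8 → posterior Normal(-701/480, 21/40)
obs 13: x=2 → posterior Normal(-645/508, 63/127)
obs 14: x=-5/2 → posterior Normal(-715/536, 63/134)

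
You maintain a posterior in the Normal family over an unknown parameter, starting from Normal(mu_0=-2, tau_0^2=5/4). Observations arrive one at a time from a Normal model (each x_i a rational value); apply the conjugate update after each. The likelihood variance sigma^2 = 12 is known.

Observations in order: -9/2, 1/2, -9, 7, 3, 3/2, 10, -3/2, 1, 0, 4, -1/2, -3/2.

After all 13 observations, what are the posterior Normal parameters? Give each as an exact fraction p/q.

obs 1: x=-9/2 → posterior Normal(-237/106, 60/53)
obs 2: x=1/2 → posterior Normal(-2, 30/29)
obs 3: x=-9 → posterior Normal(-23/9, 20/21)
obs 4: x=7 → posterior Normal(-63/34, 15/17)
obs 5: x=3 → posterior Normal(-111/73, 60/73)
obs 6: x=3/2 → posterior Normal(-69/52, 10/13)
obs 7: x=10 → posterior Normal(-107/166, 60/83)
obs 8: x=-3/2 → posterior Normal(-61/88, 15/22)
obs 9: x=1 → posterior Normal(-56/93, 20/31)
obs 10: x=0 → posterior Normal(-4/7, 30/49)
obs 11: x=4 → posterior Normal(-36/103, 60/103)
obs 12: x=-1/2 → posterior Normal(-77/216, 5/9)
obs 13: x=-3/2 → posterior Normal(-46/113, 60/113)

mu_0=-46/113, tau_0^2=60/113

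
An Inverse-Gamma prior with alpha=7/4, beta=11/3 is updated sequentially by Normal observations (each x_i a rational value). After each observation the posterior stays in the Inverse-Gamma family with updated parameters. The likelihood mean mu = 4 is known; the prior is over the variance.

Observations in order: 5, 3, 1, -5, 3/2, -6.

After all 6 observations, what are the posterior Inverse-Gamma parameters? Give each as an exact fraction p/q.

obs 1: x=5 → posterior Inverse-Gamma(9/4, 25/6)
obs 2: x=3 → posterior Inverse-Gamma(11/4, 14/3)
obs 3: x=1 → posterior Inverse-Gamma(13/4, 55/6)
obs 4: x=-5 → posterior Inverse-Gamma(15/4, 149/3)
obs 5: x=3/2 → posterior Inverse-Gamma(17/4, 1267/24)
obs 6: x=-6 → posterior Inverse-Gamma(19/4, 2467/24)

alpha=19/4, beta=2467/24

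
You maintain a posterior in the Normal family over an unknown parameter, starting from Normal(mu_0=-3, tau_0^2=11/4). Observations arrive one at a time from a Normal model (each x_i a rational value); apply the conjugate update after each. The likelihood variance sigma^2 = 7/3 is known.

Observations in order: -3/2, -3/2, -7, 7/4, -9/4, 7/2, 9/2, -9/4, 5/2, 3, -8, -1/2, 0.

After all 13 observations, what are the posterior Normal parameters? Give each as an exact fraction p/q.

obs 1: x=-3/2 → posterior Normal(-267/122, 77/61)
obs 2: x=-3/2 → posterior Normal(-183/94, 77/94)
obs 3: x=-7 → posterior Normal(-414/127, 77/127)
obs 4: x=7/4 → posterior Normal(-285/128, 77/160)
obs 5: x=-9/4 → posterior Normal(-861/386, 77/193)
obs 6: x=7/2 → posterior Normal(-315/226, 77/226)
obs 7: x=9/2 → posterior Normal(-9/14, 11/37)
obs 8: x=-9/4 → posterior Normal(-963/1168, 77/292)
obs 9: x=5/2 → posterior Normal(-633/1300, 77/325)
obs 10: x=3 → posterior Normal(-237/1432, 77/358)
obs 11: x=-8 → posterior Normal(-1293/1564, 77/391)
obs 12: x=-1/2 → posterior Normal(-1359/1696, 77/424)
obs 13: x=0 → posterior Normal(-1359/1828, 77/457)

mu_0=-1359/1828, tau_0^2=77/457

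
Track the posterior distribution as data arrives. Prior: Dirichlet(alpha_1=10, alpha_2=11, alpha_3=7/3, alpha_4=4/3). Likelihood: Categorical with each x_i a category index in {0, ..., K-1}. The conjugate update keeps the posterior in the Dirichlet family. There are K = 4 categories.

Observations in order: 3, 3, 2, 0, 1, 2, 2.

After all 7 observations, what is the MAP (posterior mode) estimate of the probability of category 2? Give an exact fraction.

13/83

obs 1: x=3 → posterior Dirichlet(10, 11, 7/3, 7/3)
obs 2: x=3 → posterior Dirichlet(10, 11, 7/3, 10/3)
obs 3: x=2 → posterior Dirichlet(10, 11, 10/3, 10/3)
obs 4: x=0 → posterior Dirichlet(11, 11, 10/3, 10/3)
obs 5: x=1 → posterior Dirichlet(11, 12, 10/3, 10/3)
obs 6: x=2 → posterior Dirichlet(11, 12, 13/3, 10/3)
obs 7: x=2 → posterior Dirichlet(11, 12, 16/3, 10/3)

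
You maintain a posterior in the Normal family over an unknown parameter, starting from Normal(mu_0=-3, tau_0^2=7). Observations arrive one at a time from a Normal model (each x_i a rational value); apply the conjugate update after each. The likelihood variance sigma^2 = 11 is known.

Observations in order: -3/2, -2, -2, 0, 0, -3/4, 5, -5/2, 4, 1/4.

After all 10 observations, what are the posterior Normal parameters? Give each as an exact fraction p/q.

mu_0=-59/162, tau_0^2=77/81

obs 1: x=-3/2 → posterior Normal(-29/12, 77/18)
obs 2: x=-2 → posterior Normal(-23/10, 77/25)
obs 3: x=-2 → posterior Normal(-143/64, 77/32)
obs 4: x=0 → posterior Normal(-11/6, 77/39)
obs 5: x=0 → posterior Normal(-143/92, 77/46)
obs 6: x=-3/4 → posterior Normal(-307/212, 77/53)
obs 7: x=5 → posterior Normal(-167/240, 77/60)
obs 8: x=-5/2 → posterior Normal(-237/268, 77/67)
obs 9: x=4 → posterior Normal(-125/296, 77/74)
obs 10: x=1/4 → posterior Normal(-59/162, 77/81)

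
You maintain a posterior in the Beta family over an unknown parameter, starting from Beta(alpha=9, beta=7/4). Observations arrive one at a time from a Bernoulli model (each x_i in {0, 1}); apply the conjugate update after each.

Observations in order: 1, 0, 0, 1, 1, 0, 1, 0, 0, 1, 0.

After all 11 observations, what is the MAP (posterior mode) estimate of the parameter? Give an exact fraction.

obs 1: x=1 → posterior Beta(10, 7/4)
obs 2: x=0 → posterior Beta(10, 11/4)
obs 3: x=0 → posterior Beta(10, 15/4)
obs 4: x=1 → posterior Beta(11, 15/4)
obs 5: x=1 → posterior Beta(12, 15/4)
obs 6: x=0 → posterior Beta(12, 19/4)
obs 7: x=1 → posterior Beta(13, 19/4)
obs 8: x=0 → posterior Beta(13, 23/4)
obs 9: x=0 → posterior Beta(13, 27/4)
obs 10: x=1 → posterior Beta(14, 27/4)
obs 11: x=0 → posterior Beta(14, 31/4)

52/79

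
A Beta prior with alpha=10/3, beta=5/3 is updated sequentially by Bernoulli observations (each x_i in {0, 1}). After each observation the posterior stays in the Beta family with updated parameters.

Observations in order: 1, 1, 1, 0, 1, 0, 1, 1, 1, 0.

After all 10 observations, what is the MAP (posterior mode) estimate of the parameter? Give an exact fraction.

obs 1: x=1 → posterior Beta(13/3, 5/3)
obs 2: x=1 → posterior Beta(16/3, 5/3)
obs 3: x=1 → posterior Beta(19/3, 5/3)
obs 4: x=0 → posterior Beta(19/3, 8/3)
obs 5: x=1 → posterior Beta(22/3, 8/3)
obs 6: x=0 → posterior Beta(22/3, 11/3)
obs 7: x=1 → posterior Beta(25/3, 11/3)
obs 8: x=1 → posterior Beta(28/3, 11/3)
obs 9: x=1 → posterior Beta(31/3, 11/3)
obs 10: x=0 → posterior Beta(31/3, 14/3)

28/39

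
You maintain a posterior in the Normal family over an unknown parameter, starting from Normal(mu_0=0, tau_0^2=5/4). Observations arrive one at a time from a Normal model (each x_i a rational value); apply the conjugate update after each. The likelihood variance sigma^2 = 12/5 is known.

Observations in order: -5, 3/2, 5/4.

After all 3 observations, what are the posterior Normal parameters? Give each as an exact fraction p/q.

obs 1: x=-5 → posterior Normal(-125/73, 60/73)
obs 2: x=3/2 → posterior Normal(-25/28, 30/49)
obs 3: x=5/4 → posterior Normal(-75/164, 20/41)

mu_0=-75/164, tau_0^2=20/41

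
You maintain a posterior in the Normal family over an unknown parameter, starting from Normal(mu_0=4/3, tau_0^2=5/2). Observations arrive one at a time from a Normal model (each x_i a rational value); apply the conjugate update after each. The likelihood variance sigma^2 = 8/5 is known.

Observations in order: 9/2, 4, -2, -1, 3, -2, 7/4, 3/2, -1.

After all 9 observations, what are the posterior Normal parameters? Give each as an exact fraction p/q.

obs 1: x=9/2 → posterior Normal(803/246, 40/41)
obs 2: x=4 → posterior Normal(1403/396, 20/33)
obs 3: x=-2 → posterior Normal(1103/546, 40/91)
obs 4: x=-1 → posterior Normal(953/696, 10/29)
obs 5: x=3 → posterior Normal(1403/846, 40/141)
obs 6: x=-2 → posterior Normal(1103/996, 20/83)
obs 7: x=7/4 → posterior Normal(2731/2292, 40/191)
obs 8: x=3/2 → posterior Normal(3181/2592, 5/27)
obs 9: x=-1 → posterior Normal(2881/2892, 40/241)

mu_0=2881/2892, tau_0^2=40/241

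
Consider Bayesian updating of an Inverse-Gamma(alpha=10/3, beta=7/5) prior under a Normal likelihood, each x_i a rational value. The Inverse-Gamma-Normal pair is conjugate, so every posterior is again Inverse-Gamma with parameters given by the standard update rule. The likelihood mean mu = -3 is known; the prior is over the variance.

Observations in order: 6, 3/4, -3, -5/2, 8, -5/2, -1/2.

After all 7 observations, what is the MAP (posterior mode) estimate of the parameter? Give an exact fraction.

54147/3760

obs 1: x=6 → posterior Inverse-Gamma(23/6, 419/10)
obs 2: x=3/4 → posterior Inverse-Gamma(13/3, 7829/160)
obs 3: x=-3 → posterior Inverse-Gamma(29/6, 7829/160)
obs 4: x=-5/2 → posterior Inverse-Gamma(16/3, 7849/160)
obs 5: x=8 → posterior Inverse-Gamma(35/6, 17529/160)
obs 6: x=-5/2 → posterior Inverse-Gamma(19/3, 17549/160)
obs 7: x=-1/2 → posterior Inverse-Gamma(41/6, 18049/160)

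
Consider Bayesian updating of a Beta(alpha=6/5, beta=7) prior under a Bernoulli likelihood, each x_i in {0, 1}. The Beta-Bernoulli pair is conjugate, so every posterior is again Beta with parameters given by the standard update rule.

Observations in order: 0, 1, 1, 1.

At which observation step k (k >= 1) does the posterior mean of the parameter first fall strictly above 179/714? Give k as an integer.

k = 3

obs 1: x=0 → posterior Beta(6/5, 8)
obs 2: x=1 → posterior Beta(11/5, 8)
obs 3: x=1 → posterior Beta(16/5, 8)
obs 4: x=1 → posterior Beta(21/5, 8)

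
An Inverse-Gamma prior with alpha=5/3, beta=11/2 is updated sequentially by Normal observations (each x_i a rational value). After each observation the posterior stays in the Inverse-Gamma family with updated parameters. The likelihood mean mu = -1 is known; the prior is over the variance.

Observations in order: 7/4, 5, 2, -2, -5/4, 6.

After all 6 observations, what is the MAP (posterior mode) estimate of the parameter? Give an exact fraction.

obs 1: x=7/4 → posterior Inverse-Gamma(13/6, 297/32)
obs 2: x=5 → posterior Inverse-Gamma(8/3, 873/32)
obs 3: x=2 → posterior Inverse-Gamma(19/6, 1017/32)
obs 4: x=-2 → posterior Inverse-Gamma(11/3, 1033/32)
obs 5: x=-5/4 → posterior Inverse-Gamma(25/6, 517/16)
obs 6: x=6 → posterior Inverse-Gamma(14/3, 909/16)

2727/272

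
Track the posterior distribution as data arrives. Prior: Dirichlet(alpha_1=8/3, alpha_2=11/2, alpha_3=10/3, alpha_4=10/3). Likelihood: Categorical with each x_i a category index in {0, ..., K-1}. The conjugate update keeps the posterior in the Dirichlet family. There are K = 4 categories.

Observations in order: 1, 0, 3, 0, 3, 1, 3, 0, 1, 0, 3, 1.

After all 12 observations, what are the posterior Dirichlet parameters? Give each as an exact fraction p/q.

alpha_1=20/3, alpha_2=19/2, alpha_3=10/3, alpha_4=22/3

obs 1: x=1 → posterior Dirichlet(8/3, 13/2, 10/3, 10/3)
obs 2: x=0 → posterior Dirichlet(11/3, 13/2, 10/3, 10/3)
obs 3: x=3 → posterior Dirichlet(11/3, 13/2, 10/3, 13/3)
obs 4: x=0 → posterior Dirichlet(14/3, 13/2, 10/3, 13/3)
obs 5: x=3 → posterior Dirichlet(14/3, 13/2, 10/3, 16/3)
obs 6: x=1 → posterior Dirichlet(14/3, 15/2, 10/3, 16/3)
obs 7: x=3 → posterior Dirichlet(14/3, 15/2, 10/3, 19/3)
obs 8: x=0 → posterior Dirichlet(17/3, 15/2, 10/3, 19/3)
obs 9: x=1 → posterior Dirichlet(17/3, 17/2, 10/3, 19/3)
obs 10: x=0 → posterior Dirichlet(20/3, 17/2, 10/3, 19/3)
obs 11: x=3 → posterior Dirichlet(20/3, 17/2, 10/3, 22/3)
obs 12: x=1 → posterior Dirichlet(20/3, 19/2, 10/3, 22/3)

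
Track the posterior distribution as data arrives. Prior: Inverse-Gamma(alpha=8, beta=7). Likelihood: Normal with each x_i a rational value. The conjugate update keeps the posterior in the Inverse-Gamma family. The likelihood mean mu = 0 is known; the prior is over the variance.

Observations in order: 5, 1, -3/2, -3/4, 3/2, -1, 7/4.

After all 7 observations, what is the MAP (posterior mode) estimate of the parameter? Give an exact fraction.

obs 1: x=5 → posterior Inverse-Gamma(17/2, 39/2)
obs 2: x=1 → posterior Inverse-Gamma(9, 20)
obs 3: x=-3/2 → posterior Inverse-Gamma(19/2, 169/8)
obs 4: x=-3/4 → posterior Inverse-Gamma(10, 685/32)
obs 5: x=3/2 → posterior Inverse-Gamma(21/2, 721/32)
obs 6: x=-1 → posterior Inverse-Gamma(11, 737/32)
obs 7: x=7/4 → posterior Inverse-Gamma(23/2, 393/16)

393/200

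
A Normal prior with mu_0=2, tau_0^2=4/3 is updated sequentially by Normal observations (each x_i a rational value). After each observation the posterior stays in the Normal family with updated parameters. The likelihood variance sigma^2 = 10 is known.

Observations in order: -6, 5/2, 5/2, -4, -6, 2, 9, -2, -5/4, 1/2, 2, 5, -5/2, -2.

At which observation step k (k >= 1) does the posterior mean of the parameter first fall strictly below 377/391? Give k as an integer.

k = 4

obs 1: x=-6 → posterior Normal(18/17, 20/17)
obs 2: x=5/2 → posterior Normal(23/19, 20/19)
obs 3: x=5/2 → posterior Normal(4/3, 20/21)
obs 4: x=-4 → posterior Normal(20/23, 20/23)
obs 5: x=-6 → posterior Normal(8/25, 4/5)
obs 6: x=2 → posterior Normal(4/9, 20/27)
obs 7: x=9 → posterior Normal(30/29, 20/29)
obs 8: x=-2 → posterior Normal(26/31, 20/31)
obs 9: x=-5/4 → posterior Normal(47/66, 20/33)
obs 10: x=1/2 → posterior Normal(7/10, 4/7)
obs 11: x=2 → posterior Normal(57/74, 20/37)
obs 12: x=5 → posterior Normal(77/78, 20/39)
obs 13: x=-5/2 → posterior Normal(67/82, 20/41)
obs 14: x=-2 → posterior Normal(59/86, 20/43)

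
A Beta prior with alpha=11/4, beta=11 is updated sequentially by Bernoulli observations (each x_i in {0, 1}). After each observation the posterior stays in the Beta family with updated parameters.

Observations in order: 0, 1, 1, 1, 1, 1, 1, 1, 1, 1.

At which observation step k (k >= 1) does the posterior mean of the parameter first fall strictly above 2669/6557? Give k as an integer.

k = 7

obs 1: x=0 → posterior Beta(11/4, 12)
obs 2: x=1 → posterior Beta(15/4, 12)
obs 3: x=1 → posterior Beta(19/4, 12)
obs 4: x=1 → posterior Beta(23/4, 12)
obs 5: x=1 → posterior Beta(27/4, 12)
obs 6: x=1 → posterior Beta(31/4, 12)
obs 7: x=1 → posterior Beta(35/4, 12)
obs 8: x=1 → posterior Beta(39/4, 12)
obs 9: x=1 → posterior Beta(43/4, 12)
obs 10: x=1 → posterior Beta(47/4, 12)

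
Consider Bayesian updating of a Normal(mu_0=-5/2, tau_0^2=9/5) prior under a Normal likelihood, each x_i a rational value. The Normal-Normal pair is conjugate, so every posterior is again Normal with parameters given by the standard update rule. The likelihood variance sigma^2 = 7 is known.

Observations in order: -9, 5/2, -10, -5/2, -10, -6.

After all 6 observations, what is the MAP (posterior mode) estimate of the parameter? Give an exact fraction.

-805/178

obs 1: x=-9 → posterior Normal(-337/88, 63/44)
obs 2: x=5/2 → posterior Normal(-146/53, 63/53)
obs 3: x=-10 → posterior Normal(-118/31, 63/62)
obs 4: x=-5/2 → posterior Normal(-517/142, 63/71)
obs 5: x=-10 → posterior Normal(-697/160, 63/80)
obs 6: x=-6 → posterior Normal(-805/178, 63/89)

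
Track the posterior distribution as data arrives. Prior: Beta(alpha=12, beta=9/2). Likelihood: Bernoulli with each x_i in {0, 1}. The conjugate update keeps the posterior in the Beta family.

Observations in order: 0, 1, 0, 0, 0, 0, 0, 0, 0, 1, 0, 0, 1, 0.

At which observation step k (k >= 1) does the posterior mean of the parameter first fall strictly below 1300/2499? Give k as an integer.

k = 9

obs 1: x=0 → posterior Beta(12, 11/2)
obs 2: x=1 → posterior Beta(13, 11/2)
obs 3: x=0 → posterior Beta(13, 13/2)
obs 4: x=0 → posterior Beta(13, 15/2)
obs 5: x=0 → posterior Beta(13, 17/2)
obs 6: x=0 → posterior Beta(13, 19/2)
obs 7: x=0 → posterior Beta(13, 21/2)
obs 8: x=0 → posterior Beta(13, 23/2)
obs 9: x=0 → posterior Beta(13, 25/2)
obs 10: x=1 → posterior Beta(14, 25/2)
obs 11: x=0 → posterior Beta(14, 27/2)
obs 12: x=0 → posterior Beta(14, 29/2)
obs 13: x=1 → posterior Beta(15, 29/2)
obs 14: x=0 → posterior Beta(15, 31/2)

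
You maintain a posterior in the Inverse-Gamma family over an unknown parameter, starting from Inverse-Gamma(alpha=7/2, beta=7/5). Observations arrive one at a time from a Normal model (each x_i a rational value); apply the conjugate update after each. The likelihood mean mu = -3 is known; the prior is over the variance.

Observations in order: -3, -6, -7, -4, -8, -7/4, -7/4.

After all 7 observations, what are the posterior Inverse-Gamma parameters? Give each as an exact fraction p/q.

obs 1: x=-3 → posterior Inverse-Gamma(4, 7/5)
obs 2: x=-6 → posterior Inverse-Gamma(9/2, 59/10)
obs 3: x=-7 → posterior Inverse-Gamma(5, 139/10)
obs 4: x=-4 → posterior Inverse-Gamma(11/2, 72/5)
obs 5: x=-8 → posterior Inverse-Gamma(6, 269/10)
obs 6: x=-7/4 → posterior Inverse-Gamma(13/2, 4429/160)
obs 7: x=-7/4 → posterior Inverse-Gamma(7, 2277/80)

alpha=7, beta=2277/80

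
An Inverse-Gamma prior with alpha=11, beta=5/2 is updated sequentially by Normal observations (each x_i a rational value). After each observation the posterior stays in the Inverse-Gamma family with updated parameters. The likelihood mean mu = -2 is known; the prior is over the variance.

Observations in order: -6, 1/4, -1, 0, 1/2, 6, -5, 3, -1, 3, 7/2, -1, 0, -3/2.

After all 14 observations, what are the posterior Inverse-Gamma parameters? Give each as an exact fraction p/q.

alpha=18, beta=3149/32

obs 1: x=-6 → posterior Inverse-Gamma(23/2, 21/2)
obs 2: x=1/4 → posterior Inverse-Gamma(12, 417/32)
obs 3: x=-1 → posterior Inverse-Gamma(25/2, 433/32)
obs 4: x=0 → posterior Inverse-Gamma(13, 497/32)
obs 5: x=1/2 → posterior Inverse-Gamma(27/2, 597/32)
obs 6: x=6 → posterior Inverse-Gamma(14, 1621/32)
obs 7: x=-5 → posterior Inverse-Gamma(29/2, 1765/32)
obs 8: x=3 → posterior Inverse-Gamma(15, 2165/32)
obs 9: x=-1 → posterior Inverse-Gamma(31/2, 2181/32)
obs 10: x=3 → posterior Inverse-Gamma(16, 2581/32)
obs 11: x=7/2 → posterior Inverse-Gamma(33/2, 3065/32)
obs 12: x=-1 → posterior Inverse-Gamma(17, 3081/32)
obs 13: x=0 → posterior Inverse-Gamma(35/2, 3145/32)
obs 14: x=-3/2 → posterior Inverse-Gamma(18, 3149/32)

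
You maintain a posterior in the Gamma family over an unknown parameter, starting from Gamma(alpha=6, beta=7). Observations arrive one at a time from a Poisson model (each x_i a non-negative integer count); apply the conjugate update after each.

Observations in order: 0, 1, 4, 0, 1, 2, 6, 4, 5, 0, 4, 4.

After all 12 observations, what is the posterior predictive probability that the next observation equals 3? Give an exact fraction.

obs 1: x=0 → posterior Gamma(6, 8)
obs 2: x=1 → posterior Gamma(7, 9)
obs 3: x=4 → posterior Gamma(11, 10)
obs 4: x=0 → posterior Gamma(11, 11)
obs 5: x=1 → posterior Gamma(12, 12)
obs 6: x=2 → posterior Gamma(14, 13)
obs 7: x=6 → posterior Gamma(20, 14)
obs 8: x=4 → posterior Gamma(24, 15)
obs 9: x=5 → posterior Gamma(29, 16)
obs 10: x=0 → posterior Gamma(29, 17)
obs 11: x=4 → posterior Gamma(33, 18)
obs 12: x=4 → posterior Gamma(37, 19)

1882703424607378493860111013869011140757900373164121/10995116277760000000000000000000000000000000000000000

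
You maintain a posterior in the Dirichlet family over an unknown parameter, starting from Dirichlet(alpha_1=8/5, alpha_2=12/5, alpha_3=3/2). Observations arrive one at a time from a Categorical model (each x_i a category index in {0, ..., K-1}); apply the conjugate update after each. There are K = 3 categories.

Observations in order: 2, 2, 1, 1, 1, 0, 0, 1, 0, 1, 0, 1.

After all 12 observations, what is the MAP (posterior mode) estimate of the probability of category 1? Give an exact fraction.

74/145

obs 1: x=2 → posterior Dirichlet(8/5, 12/5, 5/2)
obs 2: x=2 → posterior Dirichlet(8/5, 12/5, 7/2)
obs 3: x=1 → posterior Dirichlet(8/5, 17/5, 7/2)
obs 4: x=1 → posterior Dirichlet(8/5, 22/5, 7/2)
obs 5: x=1 → posterior Dirichlet(8/5, 27/5, 7/2)
obs 6: x=0 → posterior Dirichlet(13/5, 27/5, 7/2)
obs 7: x=0 → posterior Dirichlet(18/5, 27/5, 7/2)
obs 8: x=1 → posterior Dirichlet(18/5, 32/5, 7/2)
obs 9: x=0 → posterior Dirichlet(23/5, 32/5, 7/2)
obs 10: x=1 → posterior Dirichlet(23/5, 37/5, 7/2)
obs 11: x=0 → posterior Dirichlet(28/5, 37/5, 7/2)
obs 12: x=1 → posterior Dirichlet(28/5, 42/5, 7/2)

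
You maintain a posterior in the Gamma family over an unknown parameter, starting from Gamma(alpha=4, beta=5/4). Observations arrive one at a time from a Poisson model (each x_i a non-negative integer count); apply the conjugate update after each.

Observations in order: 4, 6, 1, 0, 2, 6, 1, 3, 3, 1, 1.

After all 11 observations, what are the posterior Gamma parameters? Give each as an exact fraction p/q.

obs 1: x=4 → posterior Gamma(8, 9/4)
obs 2: x=6 → posterior Gamma(14, 13/4)
obs 3: x=1 → posterior Gamma(15, 17/4)
obs 4: x=0 → posterior Gamma(15, 21/4)
obs 5: x=2 → posterior Gamma(17, 25/4)
obs 6: x=6 → posterior Gamma(23, 29/4)
obs 7: x=1 → posterior Gamma(24, 33/4)
obs 8: x=3 → posterior Gamma(27, 37/4)
obs 9: x=3 → posterior Gamma(30, 41/4)
obs 10: x=1 → posterior Gamma(31, 45/4)
obs 11: x=1 → posterior Gamma(32, 49/4)

alpha=32, beta=49/4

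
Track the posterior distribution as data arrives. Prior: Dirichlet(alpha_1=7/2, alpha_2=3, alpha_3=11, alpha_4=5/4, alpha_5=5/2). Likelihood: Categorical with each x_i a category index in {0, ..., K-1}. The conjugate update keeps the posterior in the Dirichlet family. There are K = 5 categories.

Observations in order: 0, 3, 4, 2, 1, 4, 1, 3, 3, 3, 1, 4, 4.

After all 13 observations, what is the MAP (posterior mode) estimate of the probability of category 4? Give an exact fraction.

obs 1: x=0 → posterior Dirichlet(9/2, 3, 11, 5/4, 5/2)
obs 2: x=3 → posterior Dirichlet(9/2, 3, 11, 9/4, 5/2)
obs 3: x=4 → posterior Dirichlet(9/2, 3, 11, 9/4, 7/2)
obs 4: x=2 → posterior Dirichlet(9/2, 3, 12, 9/4, 7/2)
obs 5: x=1 → posterior Dirichlet(9/2, 4, 12, 9/4, 7/2)
obs 6: x=4 → posterior Dirichlet(9/2, 4, 12, 9/4, 9/2)
obs 7: x=1 → posterior Dirichlet(9/2, 5, 12, 9/4, 9/2)
obs 8: x=3 → posterior Dirichlet(9/2, 5, 12, 13/4, 9/2)
obs 9: x=3 → posterior Dirichlet(9/2, 5, 12, 17/4, 9/2)
obs 10: x=3 → posterior Dirichlet(9/2, 5, 12, 21/4, 9/2)
obs 11: x=1 → posterior Dirichlet(9/2, 6, 12, 21/4, 9/2)
obs 12: x=4 → posterior Dirichlet(9/2, 6, 12, 21/4, 11/2)
obs 13: x=4 → posterior Dirichlet(9/2, 6, 12, 21/4, 13/2)

22/117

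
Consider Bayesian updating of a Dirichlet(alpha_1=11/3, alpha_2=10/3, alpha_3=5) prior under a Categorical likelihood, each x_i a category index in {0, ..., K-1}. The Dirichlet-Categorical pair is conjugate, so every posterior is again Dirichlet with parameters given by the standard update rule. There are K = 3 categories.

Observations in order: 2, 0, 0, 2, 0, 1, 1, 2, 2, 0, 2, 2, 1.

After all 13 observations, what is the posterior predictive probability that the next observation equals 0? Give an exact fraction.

obs 1: x=2 → posterior Dirichlet(11/3, 10/3, 6)
obs 2: x=0 → posterior Dirichlet(14/3, 10/3, 6)
obs 3: x=0 → posterior Dirichlet(17/3, 10/3, 6)
obs 4: x=2 → posterior Dirichlet(17/3, 10/3, 7)
obs 5: x=0 → posterior Dirichlet(20/3, 10/3, 7)
obs 6: x=1 → posterior Dirichlet(20/3, 13/3, 7)
obs 7: x=1 → posterior Dirichlet(20/3, 16/3, 7)
obs 8: x=2 → posterior Dirichlet(20/3, 16/3, 8)
obs 9: x=2 → posterior Dirichlet(20/3, 16/3, 9)
obs 10: x=0 → posterior Dirichlet(23/3, 16/3, 9)
obs 11: x=2 → posterior Dirichlet(23/3, 16/3, 10)
obs 12: x=2 → posterior Dirichlet(23/3, 16/3, 11)
obs 13: x=1 → posterior Dirichlet(23/3, 19/3, 11)

23/75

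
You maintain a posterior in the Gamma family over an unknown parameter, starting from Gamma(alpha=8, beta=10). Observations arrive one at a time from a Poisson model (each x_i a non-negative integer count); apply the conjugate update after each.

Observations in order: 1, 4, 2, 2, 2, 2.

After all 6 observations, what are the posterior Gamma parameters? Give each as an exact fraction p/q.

obs 1: x=1 → posterior Gamma(9, 11)
obs 2: x=4 → posterior Gamma(13, 12)
obs 3: x=2 → posterior Gamma(15, 13)
obs 4: x=2 → posterior Gamma(17, 14)
obs 5: x=2 → posterior Gamma(19, 15)
obs 6: x=2 → posterior Gamma(21, 16)

alpha=21, beta=16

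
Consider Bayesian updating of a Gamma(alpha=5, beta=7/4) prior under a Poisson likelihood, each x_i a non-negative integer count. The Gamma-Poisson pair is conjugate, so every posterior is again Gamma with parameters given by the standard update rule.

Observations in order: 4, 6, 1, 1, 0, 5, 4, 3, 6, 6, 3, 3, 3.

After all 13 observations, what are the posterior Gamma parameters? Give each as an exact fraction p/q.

alpha=50, beta=59/4

obs 1: x=4 → posterior Gamma(9, 11/4)
obs 2: x=6 → posterior Gamma(15, 15/4)
obs 3: x=1 → posterior Gamma(16, 19/4)
obs 4: x=1 → posterior Gamma(17, 23/4)
obs 5: x=0 → posterior Gamma(17, 27/4)
obs 6: x=5 → posterior Gamma(22, 31/4)
obs 7: x=4 → posterior Gamma(26, 35/4)
obs 8: x=3 → posterior Gamma(29, 39/4)
obs 9: x=6 → posterior Gamma(35, 43/4)
obs 10: x=6 → posterior Gamma(41, 47/4)
obs 11: x=3 → posterior Gamma(44, 51/4)
obs 12: x=3 → posterior Gamma(47, 55/4)
obs 13: x=3 → posterior Gamma(50, 59/4)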